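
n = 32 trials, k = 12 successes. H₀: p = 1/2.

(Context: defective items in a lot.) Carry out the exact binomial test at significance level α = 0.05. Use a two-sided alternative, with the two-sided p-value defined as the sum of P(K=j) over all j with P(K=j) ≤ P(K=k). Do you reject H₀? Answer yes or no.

Exact binomial: n=32, k=12, p₀=1/2=0.5000
P(X=j) = C(n,j)·p₀^j·(1−p₀)^(n−j); p = Σ P(X=j) over j with P(X=j) ≤ P(X=12)
p-value (two-sided) = 0.21533
At α=0.05: p ≥ α → fail to reject H₀

reject H₀: no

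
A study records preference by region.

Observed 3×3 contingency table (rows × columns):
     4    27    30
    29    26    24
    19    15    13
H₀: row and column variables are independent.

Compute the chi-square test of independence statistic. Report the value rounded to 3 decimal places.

Row totals [61, 79, 47], col totals [52, 68, 67], n=187
χ² = (4−16.96)²/16.96 + (27−22.18)²/22.18 + (30−21.86)²/21.86 + (29−21.97)²/21.97 + (26−28.73)²/28.73 + (24−28.30)²/28.30 + (19−13.07)²/13.07 + (15−17.09)²/17.09 + (13−16.84)²/16.84 = 20.9743
df = 4

test statistic = 20.974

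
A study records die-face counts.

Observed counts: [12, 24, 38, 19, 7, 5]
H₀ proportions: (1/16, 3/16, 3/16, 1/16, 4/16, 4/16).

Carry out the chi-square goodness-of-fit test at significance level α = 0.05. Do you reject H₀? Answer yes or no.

n = 105; E_i = n·p_i = [6.56, 19.69, 19.69, 6.56, 26.25, 26.25]
χ² = (12−6.56)²/6.56 + (24−19.69)²/19.69 + (38−19.69)²/19.69 + (19−6.56)²/6.56 + (7−26.25)²/26.25 + (5−26.25)²/26.25 = 77.3746
df = 5
p-value (upper-tail) = 0.00000
At α=0.05: p < α → reject H₀

reject H₀: yes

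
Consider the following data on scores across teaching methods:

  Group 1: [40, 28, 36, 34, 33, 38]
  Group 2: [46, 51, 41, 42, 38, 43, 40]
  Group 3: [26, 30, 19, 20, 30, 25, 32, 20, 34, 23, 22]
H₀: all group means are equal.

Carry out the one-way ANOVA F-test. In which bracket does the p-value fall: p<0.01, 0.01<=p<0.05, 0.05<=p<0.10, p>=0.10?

Group means [34.83, 43.00, 25.55], grand mean 32.958
SSB = Σnᵢ(x̄ᵢ−x̄)² = 1331.398; SSW = ΣΣ(x−x̄ᵢ)² = 477.561
MSB = 1331.398/2 = 665.6989; MSW = 477.561/21 = 22.7410
F = MSB/MSW = 29.2731
df = (2, 21)
p-value (upper-tail) = 0.00000
→ bracket: p<0.01

p-value bracket: p<0.01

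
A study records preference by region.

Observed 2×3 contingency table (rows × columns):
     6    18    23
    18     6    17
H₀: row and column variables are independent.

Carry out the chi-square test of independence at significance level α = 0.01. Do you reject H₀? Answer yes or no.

reject H₀: yes

Row totals [47, 41], col totals [24, 24, 40], n=88
χ² = (6−12.82)²/12.82 + (18−12.82)²/12.82 + (23−21.36)²/21.36 + (18−11.18)²/11.18 + (6−11.18)²/11.18 + (17−18.64)²/18.64 = 12.5492
df = 2
p-value (upper-tail) = 0.00188
At α=0.01: p < α → reject H₀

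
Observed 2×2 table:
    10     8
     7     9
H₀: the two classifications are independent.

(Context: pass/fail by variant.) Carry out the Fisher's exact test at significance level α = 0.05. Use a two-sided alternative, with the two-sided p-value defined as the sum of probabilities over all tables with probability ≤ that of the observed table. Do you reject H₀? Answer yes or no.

reject H₀: no

Margins: r₁=18, r₂=16, c₁=17, c₂=17, n=34
p_obs = C(18,10)·C(16,7)/C(34,17); sum pmf over tables with pmf ≤ p_obs
p-value (two-sided) = 0.73186
At α=0.05: p ≥ α → fail to reject H₀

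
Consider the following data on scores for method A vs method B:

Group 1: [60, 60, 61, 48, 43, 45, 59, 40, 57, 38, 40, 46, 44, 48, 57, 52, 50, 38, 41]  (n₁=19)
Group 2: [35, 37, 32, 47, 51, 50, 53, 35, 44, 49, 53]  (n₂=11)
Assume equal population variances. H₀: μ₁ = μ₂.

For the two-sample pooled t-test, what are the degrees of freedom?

df = n₁ + n₂ − 2 = 19 + 11 − 2 = 28

degrees of freedom = 28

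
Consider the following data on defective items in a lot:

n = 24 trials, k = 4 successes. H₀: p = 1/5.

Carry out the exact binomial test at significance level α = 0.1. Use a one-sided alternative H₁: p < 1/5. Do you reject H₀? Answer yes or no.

Exact binomial: n=24, k=4, p₀=1/5=0.2000
P(X≤4) from Σ C(n,i)·p₀^i·(1−p₀)^(n−i)
p-value (one-sided, H₁ less) = 0.45988
At α=0.1: p ≥ α → fail to reject H₀

reject H₀: no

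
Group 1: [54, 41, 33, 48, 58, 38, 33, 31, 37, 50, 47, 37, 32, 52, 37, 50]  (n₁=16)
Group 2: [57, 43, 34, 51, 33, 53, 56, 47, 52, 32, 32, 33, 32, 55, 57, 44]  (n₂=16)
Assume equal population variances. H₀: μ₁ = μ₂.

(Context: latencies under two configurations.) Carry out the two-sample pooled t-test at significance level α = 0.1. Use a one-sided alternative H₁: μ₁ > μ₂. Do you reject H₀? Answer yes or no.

reject H₀: no

x̄₁=42.375, s₁=8.801, n₁=16
x̄₂=44.438, s₂=10.257, n₂=16
s_p² = [15·8.801² + 15·10.257²]/30 = 91.3229
SE = √(s_p²·(1/16+1/16)) = 3.3787
t = (42.375−44.438)/3.3787 = -0.6104
df = 30
p-value (one-sided, H₁ greater) = 0.72692
At α=0.1: p ≥ α → fail to reject H₀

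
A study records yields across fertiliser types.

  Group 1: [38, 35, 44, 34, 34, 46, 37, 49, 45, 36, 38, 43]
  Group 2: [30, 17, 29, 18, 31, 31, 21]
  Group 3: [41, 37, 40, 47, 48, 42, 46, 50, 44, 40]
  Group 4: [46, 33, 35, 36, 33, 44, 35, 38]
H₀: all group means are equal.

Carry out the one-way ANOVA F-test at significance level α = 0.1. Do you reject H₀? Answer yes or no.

reject H₀: yes

Group means [39.92, 25.29, 43.50, 37.50], grand mean 37.595
SSB = Σnᵢ(x̄ᵢ−x̄)² = 1474.074; SSW = ΣΣ(x−x̄ᵢ)² = 864.845
MSB = 1474.074/3 = 491.3579; MSW = 864.845/33 = 26.2074
F = MSB/MSW = 18.7488
df = (3, 33)
p-value (upper-tail) = 0.00000
At α=0.1: p < α → reject H₀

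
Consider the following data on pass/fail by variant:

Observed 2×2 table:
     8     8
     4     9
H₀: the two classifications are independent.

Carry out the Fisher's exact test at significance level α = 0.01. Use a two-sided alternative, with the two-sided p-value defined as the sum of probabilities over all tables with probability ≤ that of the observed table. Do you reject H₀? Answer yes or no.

Margins: r₁=16, r₂=13, c₁=12, c₂=17, n=29
p_obs = C(16,8)·C(13,4)/C(29,12); sum pmf over tables with pmf ≤ p_obs
p-value (two-sided) = 0.45150
At α=0.01: p ≥ α → fail to reject H₀

reject H₀: no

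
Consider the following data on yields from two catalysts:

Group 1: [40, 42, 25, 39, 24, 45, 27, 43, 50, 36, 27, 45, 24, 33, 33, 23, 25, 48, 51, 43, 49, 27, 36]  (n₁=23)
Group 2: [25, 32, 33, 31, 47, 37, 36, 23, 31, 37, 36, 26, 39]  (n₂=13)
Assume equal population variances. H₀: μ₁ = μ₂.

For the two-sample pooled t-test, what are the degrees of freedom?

degrees of freedom = 34

df = n₁ + n₂ − 2 = 23 + 13 − 2 = 34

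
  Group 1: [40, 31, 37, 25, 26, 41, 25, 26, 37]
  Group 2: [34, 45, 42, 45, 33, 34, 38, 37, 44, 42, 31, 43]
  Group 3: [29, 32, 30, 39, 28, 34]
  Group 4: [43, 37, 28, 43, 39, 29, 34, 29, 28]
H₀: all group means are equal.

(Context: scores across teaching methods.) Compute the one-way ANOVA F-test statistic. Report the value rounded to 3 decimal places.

Group means [32.00, 39.00, 32.00, 34.44], grand mean 34.944
SSB = Σnᵢ(x̄ᵢ−x̄)² = 329.667; SSW = ΣΣ(x−x̄ᵢ)² = 1050.222
MSB = 329.667/3 = 109.8889; MSW = 1050.222/32 = 32.8194
F = MSB/MSW = 3.3483
df = (3, 32)

test statistic = 3.348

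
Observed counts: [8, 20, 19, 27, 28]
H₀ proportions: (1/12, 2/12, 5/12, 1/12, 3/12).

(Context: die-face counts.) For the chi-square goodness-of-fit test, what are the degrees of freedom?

df = k − 1 = 5 − 1 = 4

degrees of freedom = 4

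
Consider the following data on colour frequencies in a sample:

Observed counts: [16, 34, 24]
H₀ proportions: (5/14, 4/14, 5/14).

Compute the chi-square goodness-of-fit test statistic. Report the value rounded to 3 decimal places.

n = 74; E_i = n·p_i = [26.43, 21.14, 26.43]
χ² = (16−26.43)²/26.43 + (34−21.14)²/21.14 + (24−26.43)²/26.43 = 12.1568
df = 2

test statistic = 12.157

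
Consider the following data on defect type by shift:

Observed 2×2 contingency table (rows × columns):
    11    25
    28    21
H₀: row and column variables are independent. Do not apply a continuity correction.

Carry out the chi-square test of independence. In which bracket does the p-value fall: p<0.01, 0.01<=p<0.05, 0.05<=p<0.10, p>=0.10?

Row totals [36, 49], col totals [39, 46], n=85
χ² = (11−16.52)²/16.52 + (25−19.48)²/19.48 + (28−22.48)²/22.48 + (21−26.52)²/26.52 = 5.9080
df = 1
p-value (upper-tail) = 0.01507
→ bracket: 0.01<=p<0.05

p-value bracket: 0.01<=p<0.05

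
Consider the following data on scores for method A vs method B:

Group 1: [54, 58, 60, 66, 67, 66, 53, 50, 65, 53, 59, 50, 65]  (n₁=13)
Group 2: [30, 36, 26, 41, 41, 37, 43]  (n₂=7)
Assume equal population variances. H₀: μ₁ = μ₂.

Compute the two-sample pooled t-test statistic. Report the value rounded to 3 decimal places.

x̄₁=58.923, s₁=6.422, n₁=13
x̄₂=36.286, s₂=6.264, n₂=7
s_p² = [12·6.422² + 6·6.264²]/18 = 40.5751
SE = √(s_p²·(1/13+1/7)) = 2.9862
t = (58.923−36.286)/2.9862 = 7.5806
df = 18

test statistic = 7.581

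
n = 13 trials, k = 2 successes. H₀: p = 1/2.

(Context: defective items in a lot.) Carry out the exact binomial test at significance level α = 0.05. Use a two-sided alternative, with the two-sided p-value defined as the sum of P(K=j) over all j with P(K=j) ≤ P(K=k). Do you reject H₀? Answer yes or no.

Exact binomial: n=13, k=2, p₀=1/2=0.5000
P(X=j) = C(n,j)·p₀^j·(1−p₀)^(n−j); p = Σ P(X=j) over j with P(X=j) ≤ P(X=2)
p-value (two-sided) = 0.02246
At α=0.05: p < α → reject H₀

reject H₀: yes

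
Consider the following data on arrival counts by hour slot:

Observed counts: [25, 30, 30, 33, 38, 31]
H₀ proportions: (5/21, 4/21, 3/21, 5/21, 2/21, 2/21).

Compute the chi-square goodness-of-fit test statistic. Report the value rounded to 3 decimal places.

n = 187; E_i = n·p_i = [44.52, 35.62, 26.71, 44.52, 17.81, 17.81]
χ² = (25−44.52)²/44.52 + (30−35.62)²/35.62 + (30−26.71)²/26.71 + (33−44.52)²/44.52 + (38−17.81)²/17.81 + (31−17.81)²/17.81 = 45.4936
df = 5

test statistic = 45.494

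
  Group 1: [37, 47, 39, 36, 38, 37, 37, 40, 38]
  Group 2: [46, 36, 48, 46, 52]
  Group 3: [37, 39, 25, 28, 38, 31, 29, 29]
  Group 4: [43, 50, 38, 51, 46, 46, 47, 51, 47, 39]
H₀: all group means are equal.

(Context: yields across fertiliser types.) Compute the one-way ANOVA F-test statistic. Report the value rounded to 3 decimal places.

Group means [38.78, 45.60, 32.00, 45.80], grand mean 40.344
SSB = Σnᵢ(x̄ᵢ−x̄)² = 1014.863; SSW = ΣΣ(x−x̄ᵢ)² = 610.356
MSB = 1014.863/3 = 338.2877; MSW = 610.356/28 = 21.7984
F = MSB/MSW = 15.5189
df = (3, 28)

test statistic = 15.519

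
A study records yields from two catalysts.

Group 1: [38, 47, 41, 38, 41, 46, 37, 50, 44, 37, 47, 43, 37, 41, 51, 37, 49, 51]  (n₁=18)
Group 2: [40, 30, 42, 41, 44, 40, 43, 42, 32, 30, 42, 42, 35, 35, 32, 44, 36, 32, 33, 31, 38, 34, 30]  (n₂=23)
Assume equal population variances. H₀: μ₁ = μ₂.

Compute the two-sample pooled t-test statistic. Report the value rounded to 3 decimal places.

x̄₁=43.056, s₁=5.207, n₁=18
x̄₂=36.870, s₂=5.048, n₂=23
s_p² = [17·5.207² + 22·5.048²]/39 = 26.1937
SE = √(s_p²·(1/18+1/23)) = 1.6106
t = (43.056−36.870)/1.6106 = 3.8408
df = 39

test statistic = 3.841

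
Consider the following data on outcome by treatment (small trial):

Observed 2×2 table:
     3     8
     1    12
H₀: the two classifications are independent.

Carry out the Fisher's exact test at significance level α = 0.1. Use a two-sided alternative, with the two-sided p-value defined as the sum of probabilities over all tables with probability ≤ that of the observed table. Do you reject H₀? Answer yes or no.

reject H₀: no

Margins: r₁=11, r₂=13, c₁=4, c₂=20, n=24
p_obs = C(11,3)·C(13,1)/C(24,4); sum pmf over tables with pmf ≤ p_obs
p-value (two-sided) = 0.30021
At α=0.1: p ≥ α → fail to reject H₀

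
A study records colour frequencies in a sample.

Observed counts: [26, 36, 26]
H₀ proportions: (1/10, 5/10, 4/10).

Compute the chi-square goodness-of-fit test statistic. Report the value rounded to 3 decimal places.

n = 88; E_i = n·p_i = [8.80, 44.00, 35.20]
χ² = (26−8.80)²/8.80 + (36−44.00)²/44.00 + (26−35.20)²/35.20 = 37.4773
df = 2

test statistic = 37.477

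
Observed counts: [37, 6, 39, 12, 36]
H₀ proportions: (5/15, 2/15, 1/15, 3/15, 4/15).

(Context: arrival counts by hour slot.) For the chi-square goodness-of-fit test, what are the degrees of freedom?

df = k − 1 = 5 − 1 = 4

degrees of freedom = 4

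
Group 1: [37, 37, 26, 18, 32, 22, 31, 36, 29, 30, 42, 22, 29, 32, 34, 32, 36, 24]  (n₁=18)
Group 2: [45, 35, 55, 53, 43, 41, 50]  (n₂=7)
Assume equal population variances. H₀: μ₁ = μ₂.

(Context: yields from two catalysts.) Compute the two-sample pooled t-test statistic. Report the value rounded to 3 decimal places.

test statistic = -5.368

x̄₁=30.500, s₁=6.252, n₁=18
x̄₂=46.000, s₂=7.095, n₂=7
s_p² = [17·6.252² + 6·7.095²]/23 = 42.0217
SE = √(s_p²·(1/18+1/7)) = 2.8875
t = (30.500−46.000)/2.8875 = -5.3680
df = 23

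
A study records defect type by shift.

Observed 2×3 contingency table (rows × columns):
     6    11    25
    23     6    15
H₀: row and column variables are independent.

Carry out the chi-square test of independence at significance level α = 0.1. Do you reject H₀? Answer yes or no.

Row totals [42, 44], col totals [29, 17, 40], n=86
χ² = (6−14.16)²/14.16 + (11−8.30)²/8.30 + (25−19.53)²/19.53 + (23−14.84)²/14.84 + (6−8.70)²/8.70 + (15−20.47)²/20.47 = 13.8971
df = 2
p-value (upper-tail) = 0.00096
At α=0.1: p < α → reject H₀

reject H₀: yes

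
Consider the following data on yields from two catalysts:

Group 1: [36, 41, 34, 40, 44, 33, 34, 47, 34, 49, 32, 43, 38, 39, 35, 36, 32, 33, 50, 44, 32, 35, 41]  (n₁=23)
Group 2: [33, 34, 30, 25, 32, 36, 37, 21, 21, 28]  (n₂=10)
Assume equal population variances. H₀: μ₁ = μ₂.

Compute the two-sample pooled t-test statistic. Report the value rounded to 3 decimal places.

test statistic = 4.021

x̄₁=38.348, s₁=5.621, n₁=23
x̄₂=29.700, s₂=5.813, n₂=10
s_p² = [22·5.621² + 9·5.813²]/31 = 32.2360
SE = √(s_p²·(1/23+1/10)) = 2.1506
t = (38.348−29.700)/2.1506 = 4.0211
df = 31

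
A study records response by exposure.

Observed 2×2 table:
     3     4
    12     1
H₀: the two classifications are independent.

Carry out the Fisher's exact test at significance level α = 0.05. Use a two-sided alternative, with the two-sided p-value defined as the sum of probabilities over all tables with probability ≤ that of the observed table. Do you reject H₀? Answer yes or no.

reject H₀: yes

Margins: r₁=7, r₂=13, c₁=15, c₂=5, n=20
p_obs = C(7,3)·C(13,12)/C(20,15); sum pmf over tables with pmf ≤ p_obs
p-value (two-sided) = 0.03070
At α=0.05: p < α → reject H₀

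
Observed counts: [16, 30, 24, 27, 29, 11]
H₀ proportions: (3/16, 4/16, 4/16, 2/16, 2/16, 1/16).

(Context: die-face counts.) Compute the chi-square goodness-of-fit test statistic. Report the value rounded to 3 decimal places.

test statistic = 21.871

n = 137; E_i = n·p_i = [25.69, 34.25, 34.25, 17.12, 17.12, 8.56]
χ² = (16−25.69)²/25.69 + (30−34.25)²/34.25 + (24−34.25)²/34.25 + (27−17.12)²/17.12 + (29−17.12)²/17.12 + (11−8.56)²/8.56 = 21.8710
df = 5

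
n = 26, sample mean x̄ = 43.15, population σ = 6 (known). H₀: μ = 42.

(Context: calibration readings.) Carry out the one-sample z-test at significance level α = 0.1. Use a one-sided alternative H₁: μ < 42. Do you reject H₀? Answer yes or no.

reject H₀: no

SE = σ/√n = 6/√26 = 1.1767
z = (x̄−μ₀)/SE = (43.15−42)/1.1767 = 0.9773
p-value (one-sided, H₁ less) = 0.83579
At α=0.1: p ≥ α → fail to reject H₀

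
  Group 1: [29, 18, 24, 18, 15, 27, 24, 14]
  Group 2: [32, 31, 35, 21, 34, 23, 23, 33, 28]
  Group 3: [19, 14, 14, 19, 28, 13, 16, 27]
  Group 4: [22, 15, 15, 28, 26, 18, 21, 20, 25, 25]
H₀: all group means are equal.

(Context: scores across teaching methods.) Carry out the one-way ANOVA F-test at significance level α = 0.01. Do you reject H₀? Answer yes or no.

reject H₀: yes

Group means [21.12, 28.89, 18.75, 21.50], grand mean 22.686
SSB = Σnᵢ(x̄ᵢ−x̄)² = 503.779; SSW = ΣΣ(x−x̄ᵢ)² = 873.764
MSB = 503.779/3 = 167.9263; MSW = 873.764/31 = 28.1859
F = MSB/MSW = 5.9578
df = (3, 31)
p-value (upper-tail) = 0.00249
At α=0.01: p < α → reject H₀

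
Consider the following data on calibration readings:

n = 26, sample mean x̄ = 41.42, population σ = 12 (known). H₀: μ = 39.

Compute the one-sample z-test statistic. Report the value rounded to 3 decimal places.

SE = σ/√n = 12/√26 = 2.3534
z = (x̄−μ₀)/SE = (41.42−39)/2.3534 = 1.0283

test statistic = 1.028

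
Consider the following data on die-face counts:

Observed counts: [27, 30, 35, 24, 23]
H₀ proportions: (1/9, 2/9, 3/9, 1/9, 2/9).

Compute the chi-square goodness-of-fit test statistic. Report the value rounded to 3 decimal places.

test statistic = 18.198

n = 139; E_i = n·p_i = [15.44, 30.89, 46.33, 15.44, 30.89]
χ² = (27−15.44)²/15.44 + (30−30.89)²/30.89 + (35−46.33)²/46.33 + (24−15.44)²/15.44 + (23−30.89)²/30.89 = 18.1978
df = 4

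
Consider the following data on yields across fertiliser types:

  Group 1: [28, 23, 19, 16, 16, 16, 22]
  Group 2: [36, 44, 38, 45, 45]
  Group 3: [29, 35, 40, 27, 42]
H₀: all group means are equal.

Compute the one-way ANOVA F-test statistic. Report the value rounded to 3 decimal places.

Group means [20.00, 41.60, 34.60], grand mean 30.647
SSB = Σnᵢ(x̄ᵢ−x̄)² = 1471.482; SSW = ΣΣ(x−x̄ᵢ)² = 372.400
MSB = 1471.482/2 = 735.7412; MSW = 372.400/14 = 26.6000
F = MSB/MSW = 27.6594
df = (2, 14)

test statistic = 27.659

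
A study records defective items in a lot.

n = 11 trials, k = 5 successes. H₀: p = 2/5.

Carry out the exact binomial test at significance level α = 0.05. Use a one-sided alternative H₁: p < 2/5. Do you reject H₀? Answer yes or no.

Exact binomial: n=11, k=5, p₀=2/5=0.4000
P(X≤5) from Σ C(n,i)·p₀^i·(1−p₀)^(n−i)
p-value (one-sided, H₁ less) = 0.75350
At α=0.05: p ≥ α → fail to reject H₀

reject H₀: no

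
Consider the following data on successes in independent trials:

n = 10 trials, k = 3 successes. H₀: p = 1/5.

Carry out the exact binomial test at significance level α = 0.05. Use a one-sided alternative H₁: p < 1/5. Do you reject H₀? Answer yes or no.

reject H₀: no

Exact binomial: n=10, k=3, p₀=1/5=0.2000
P(X≤3) from Σ C(n,i)·p₀^i·(1−p₀)^(n−i)
p-value (one-sided, H₁ less) = 0.87913
At α=0.05: p ≥ α → fail to reject H₀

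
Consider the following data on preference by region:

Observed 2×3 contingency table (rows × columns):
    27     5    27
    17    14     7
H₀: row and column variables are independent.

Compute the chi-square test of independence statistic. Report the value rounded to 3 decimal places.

Row totals [59, 38], col totals [44, 19, 34], n=97
χ² = (27−26.76)²/26.76 + (5−11.56)²/11.56 + (27−20.68)²/20.68 + (17−17.24)²/17.24 + (14−7.44)²/7.44 + (7−13.32)²/13.32 = 14.4306
df = 2

test statistic = 14.431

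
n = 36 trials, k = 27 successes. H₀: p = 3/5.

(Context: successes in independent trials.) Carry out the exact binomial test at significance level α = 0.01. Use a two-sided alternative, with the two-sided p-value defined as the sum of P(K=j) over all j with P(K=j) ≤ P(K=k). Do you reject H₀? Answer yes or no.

Exact binomial: n=36, k=27, p₀=3/5=0.6000
P(X=j) = C(n,j)·p₀^j·(1−p₀)^(n−j); p = Σ P(X=j) over j with P(X=j) ≤ P(X=27)
p-value (two-sided) = 0.08754
At α=0.01: p ≥ α → fail to reject H₀

reject H₀: no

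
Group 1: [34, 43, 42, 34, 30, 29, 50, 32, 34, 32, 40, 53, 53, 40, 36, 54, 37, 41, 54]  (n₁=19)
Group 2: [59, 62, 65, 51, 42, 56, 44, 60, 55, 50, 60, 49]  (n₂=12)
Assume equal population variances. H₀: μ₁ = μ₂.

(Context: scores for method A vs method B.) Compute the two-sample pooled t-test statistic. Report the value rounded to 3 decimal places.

x̄₁=40.421, s₁=8.572, n₁=19
x̄₂=54.417, s₂=7.255, n₂=12
s_p² = [18·8.572² + 11·7.255²]/29 = 65.5706
SE = √(s_p²·(1/19+1/12)) = 2.9859
t = (40.421−54.417)/2.9859 = -4.6873
df = 29

test statistic = -4.687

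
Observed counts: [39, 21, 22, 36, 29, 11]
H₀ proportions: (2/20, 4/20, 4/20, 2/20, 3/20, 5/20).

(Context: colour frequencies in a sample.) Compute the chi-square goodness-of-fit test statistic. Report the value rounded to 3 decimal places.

test statistic = 88.112

n = 158; E_i = n·p_i = [15.80, 31.60, 31.60, 15.80, 23.70, 39.50]
χ² = (39−15.80)²/15.80 + (21−31.60)²/31.60 + (22−31.60)²/31.60 + (36−15.80)²/15.80 + (29−23.70)²/23.70 + (11−39.50)²/39.50 = 88.1118
df = 5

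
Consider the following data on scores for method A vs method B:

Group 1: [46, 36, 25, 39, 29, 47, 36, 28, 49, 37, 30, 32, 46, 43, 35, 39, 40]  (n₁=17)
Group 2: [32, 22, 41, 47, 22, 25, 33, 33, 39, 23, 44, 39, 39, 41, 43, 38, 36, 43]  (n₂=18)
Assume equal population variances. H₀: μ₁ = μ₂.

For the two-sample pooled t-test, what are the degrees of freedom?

degrees of freedom = 33

df = n₁ + n₂ − 2 = 17 + 18 − 2 = 33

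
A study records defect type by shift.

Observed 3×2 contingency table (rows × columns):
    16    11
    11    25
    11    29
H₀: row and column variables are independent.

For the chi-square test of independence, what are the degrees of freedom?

degrees of freedom = 2

df = (r−1)(c−1) = (3−1)·(2−1) = 2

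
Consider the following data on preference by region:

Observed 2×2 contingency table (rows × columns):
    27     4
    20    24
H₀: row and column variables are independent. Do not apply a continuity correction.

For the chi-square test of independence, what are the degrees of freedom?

degrees of freedom = 1

df = (r−1)(c−1) = (2−1)·(2−1) = 1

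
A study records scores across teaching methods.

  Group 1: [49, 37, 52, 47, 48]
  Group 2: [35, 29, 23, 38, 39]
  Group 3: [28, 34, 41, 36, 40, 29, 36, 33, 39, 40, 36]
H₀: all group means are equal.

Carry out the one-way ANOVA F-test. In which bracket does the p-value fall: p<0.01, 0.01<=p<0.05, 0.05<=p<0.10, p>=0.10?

Group means [46.60, 32.80, 35.64], grand mean 37.571
SSB = Σnᵢ(x̄ᵢ−x̄)² = 562.597; SSW = ΣΣ(x−x̄ᵢ)² = 500.545
MSB = 562.597/2 = 281.2987; MSW = 500.545/18 = 27.8081
F = MSB/MSW = 10.1157
df = (2, 18)
p-value (upper-tail) = 0.00114
→ bracket: p<0.01

p-value bracket: p<0.01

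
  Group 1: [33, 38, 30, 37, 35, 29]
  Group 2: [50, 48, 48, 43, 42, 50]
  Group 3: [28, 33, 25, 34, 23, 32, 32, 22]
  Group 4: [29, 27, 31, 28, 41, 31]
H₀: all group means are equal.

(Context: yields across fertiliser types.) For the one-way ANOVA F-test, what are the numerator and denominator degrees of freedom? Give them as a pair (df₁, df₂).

k = 4 groups, N = 26 total
df = (k−1, N−k) = (4−1, 26−4) = (3, 22)

degrees of freedom = [3, 22]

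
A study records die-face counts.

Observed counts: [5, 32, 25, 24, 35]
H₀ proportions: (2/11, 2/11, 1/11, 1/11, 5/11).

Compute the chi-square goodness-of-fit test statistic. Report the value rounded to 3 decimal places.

n = 121; E_i = n·p_i = [22.00, 22.00, 11.00, 11.00, 55.00]
χ² = (5−22.00)²/22.00 + (32−22.00)²/22.00 + (25−11.00)²/11.00 + (24−11.00)²/11.00 + (35−55.00)²/55.00 = 58.1364
df = 4

test statistic = 58.136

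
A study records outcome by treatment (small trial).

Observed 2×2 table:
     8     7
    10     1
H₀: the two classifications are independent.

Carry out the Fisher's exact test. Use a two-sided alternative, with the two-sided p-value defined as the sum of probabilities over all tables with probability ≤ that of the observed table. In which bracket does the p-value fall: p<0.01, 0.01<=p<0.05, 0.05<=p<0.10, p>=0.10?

Margins: r₁=15, r₂=11, c₁=18, c₂=8, n=26
p_obs = C(15,8)·C(11,10)/C(26,18); sum pmf over tables with pmf ≤ p_obs
p-value (two-sided) = 0.08375
→ bracket: 0.05<=p<0.10

p-value bracket: 0.05<=p<0.10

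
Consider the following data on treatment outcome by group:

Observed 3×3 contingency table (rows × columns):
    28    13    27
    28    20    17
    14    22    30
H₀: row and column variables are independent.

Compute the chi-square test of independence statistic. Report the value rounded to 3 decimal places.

test statistic = 11.756

Row totals [68, 65, 66], col totals [70, 55, 74], n=199
χ² = (28−23.92)²/23.92 + (13−18.79)²/18.79 + (27−25.29)²/25.29 + (28−22.86)²/22.86 + (20−17.96)²/17.96 + (17−24.17)²/24.17 + (14−23.22)²/23.22 + (22−18.24)²/18.24 + (30−24.54)²/24.54 = 11.7564
df = 4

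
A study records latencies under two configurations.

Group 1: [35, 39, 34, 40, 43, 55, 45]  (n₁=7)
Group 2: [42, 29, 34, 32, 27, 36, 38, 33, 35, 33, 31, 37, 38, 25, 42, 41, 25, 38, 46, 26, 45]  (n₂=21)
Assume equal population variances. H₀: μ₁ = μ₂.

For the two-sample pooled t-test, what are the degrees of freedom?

df = n₁ + n₂ − 2 = 7 + 21 − 2 = 26

degrees of freedom = 26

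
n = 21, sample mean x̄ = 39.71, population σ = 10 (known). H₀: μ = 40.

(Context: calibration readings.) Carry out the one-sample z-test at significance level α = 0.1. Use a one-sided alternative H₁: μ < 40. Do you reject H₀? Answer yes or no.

SE = σ/√n = 10/√21 = 2.1822
z = (x̄−μ₀)/SE = (39.71−40)/2.1822 = -0.1329
p-value (one-sided, H₁ less) = 0.44714
At α=0.1: p ≥ α → fail to reject H₀

reject H₀: no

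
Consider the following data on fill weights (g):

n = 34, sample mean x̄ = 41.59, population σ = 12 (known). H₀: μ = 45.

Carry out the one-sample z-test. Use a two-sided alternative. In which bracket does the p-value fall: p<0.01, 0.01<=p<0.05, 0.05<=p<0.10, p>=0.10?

p-value bracket: 0.05<=p<0.10

SE = σ/√n = 12/√34 = 2.0580
z = (x̄−μ₀)/SE = (41.59−45)/2.0580 = -1.6570
p-value (two-sided) = 0.09753
→ bracket: 0.05<=p<0.10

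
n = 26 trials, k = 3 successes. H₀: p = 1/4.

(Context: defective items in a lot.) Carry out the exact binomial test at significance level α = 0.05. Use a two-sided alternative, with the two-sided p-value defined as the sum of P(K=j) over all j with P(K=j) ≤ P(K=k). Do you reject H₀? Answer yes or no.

Exact binomial: n=26, k=3, p₀=1/4=0.2500
P(X=j) = C(n,j)·p₀^j·(1−p₀)^(n−j); p = Σ P(X=j) over j with P(X=j) ≤ P(X=3)
p-value (two-sided) = 0.17104
At α=0.05: p ≥ α → fail to reject H₀

reject H₀: no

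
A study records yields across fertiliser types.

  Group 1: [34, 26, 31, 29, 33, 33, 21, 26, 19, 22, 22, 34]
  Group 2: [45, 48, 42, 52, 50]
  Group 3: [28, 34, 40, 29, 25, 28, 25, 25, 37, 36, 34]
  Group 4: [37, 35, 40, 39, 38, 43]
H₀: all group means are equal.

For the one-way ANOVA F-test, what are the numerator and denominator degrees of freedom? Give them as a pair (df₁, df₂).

degrees of freedom = [3, 30]

k = 4 groups, N = 34 total
df = (k−1, N−k) = (4−1, 34−4) = (3, 30)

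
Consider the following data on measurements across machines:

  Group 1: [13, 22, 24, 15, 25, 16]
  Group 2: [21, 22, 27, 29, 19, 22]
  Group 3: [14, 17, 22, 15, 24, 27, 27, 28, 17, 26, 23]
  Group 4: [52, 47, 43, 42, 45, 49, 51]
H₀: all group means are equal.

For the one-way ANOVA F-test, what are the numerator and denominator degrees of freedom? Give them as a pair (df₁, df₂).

degrees of freedom = [3, 26]

k = 4 groups, N = 30 total
df = (k−1, N−k) = (4−1, 30−4) = (3, 26)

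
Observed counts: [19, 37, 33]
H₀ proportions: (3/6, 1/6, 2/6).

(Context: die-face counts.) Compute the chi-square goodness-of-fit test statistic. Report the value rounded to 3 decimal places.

n = 89; E_i = n·p_i = [44.50, 14.83, 29.67]
χ² = (19−44.50)²/44.50 + (37−14.83)²/14.83 + (33−29.67)²/29.67 = 48.1124
df = 2

test statistic = 48.112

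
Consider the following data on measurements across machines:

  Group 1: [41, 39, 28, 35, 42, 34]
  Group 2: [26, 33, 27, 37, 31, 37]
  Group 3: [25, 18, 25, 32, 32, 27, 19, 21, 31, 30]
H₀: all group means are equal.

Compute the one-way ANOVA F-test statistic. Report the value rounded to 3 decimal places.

Group means [36.50, 31.83, 26.00], grand mean 30.455
SSB = Σnᵢ(x̄ᵢ−x̄)² = 429.121; SSW = ΣΣ(x−x̄ᵢ)² = 504.333
MSB = 429.121/2 = 214.5606; MSW = 504.333/19 = 26.5439
F = MSB/MSW = 8.0832
df = (2, 19)

test statistic = 8.083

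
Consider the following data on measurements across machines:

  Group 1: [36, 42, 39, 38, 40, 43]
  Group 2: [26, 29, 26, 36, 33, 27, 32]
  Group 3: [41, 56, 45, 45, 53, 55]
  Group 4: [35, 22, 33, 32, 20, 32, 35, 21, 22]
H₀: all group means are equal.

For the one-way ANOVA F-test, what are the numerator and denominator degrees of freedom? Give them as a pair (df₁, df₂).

k = 4 groups, N = 28 total
df = (k−1, N−k) = (4−1, 28−4) = (3, 24)

degrees of freedom = [3, 24]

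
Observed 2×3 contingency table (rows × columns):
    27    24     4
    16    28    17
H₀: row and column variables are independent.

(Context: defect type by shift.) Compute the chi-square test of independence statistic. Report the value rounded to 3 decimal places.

Row totals [55, 61], col totals [43, 52, 21], n=116
χ² = (27−20.39)²/20.39 + (24−24.66)²/24.66 + (4−9.96)²/9.96 + (16−22.61)²/22.61 + (28−27.34)²/27.34 + (17−11.04)²/11.04 = 10.8880
df = 2

test statistic = 10.888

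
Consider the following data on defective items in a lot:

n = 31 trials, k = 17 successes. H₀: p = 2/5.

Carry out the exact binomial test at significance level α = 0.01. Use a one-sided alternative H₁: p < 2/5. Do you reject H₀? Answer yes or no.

Exact binomial: n=31, k=17, p₀=2/5=0.4000
P(X≤17) from Σ C(n,i)·p₀^i·(1−p₀)^(n−i)
p-value (one-sided, H₁ less) = 0.96801
At α=0.01: p ≥ α → fail to reject H₀

reject H₀: no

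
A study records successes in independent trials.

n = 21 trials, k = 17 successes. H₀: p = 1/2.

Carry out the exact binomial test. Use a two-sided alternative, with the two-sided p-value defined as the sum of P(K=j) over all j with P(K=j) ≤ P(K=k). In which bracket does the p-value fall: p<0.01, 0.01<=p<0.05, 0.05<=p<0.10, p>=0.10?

Exact binomial: n=21, k=17, p₀=1/2=0.5000
P(X=j) = C(n,j)·p₀^j·(1−p₀)^(n−j); p = Σ P(X=j) over j with P(X=j) ≤ P(X=17)
p-value (two-sided) = 0.00720
→ bracket: p<0.01

p-value bracket: p<0.01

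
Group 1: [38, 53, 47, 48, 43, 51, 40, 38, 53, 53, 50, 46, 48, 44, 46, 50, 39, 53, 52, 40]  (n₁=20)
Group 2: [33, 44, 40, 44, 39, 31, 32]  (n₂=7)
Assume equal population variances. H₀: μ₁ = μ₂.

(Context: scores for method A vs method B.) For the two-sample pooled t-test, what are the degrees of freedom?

degrees of freedom = 25

df = n₁ + n₂ − 2 = 20 + 7 − 2 = 25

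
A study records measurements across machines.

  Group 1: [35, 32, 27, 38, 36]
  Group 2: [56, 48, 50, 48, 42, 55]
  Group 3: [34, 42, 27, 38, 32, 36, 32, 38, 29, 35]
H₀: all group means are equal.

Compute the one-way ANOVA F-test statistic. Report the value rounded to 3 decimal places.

test statistic = 24.742

Group means [33.60, 49.83, 34.30], grand mean 38.571
SSB = Σnᵢ(x̄ᵢ−x̄)² = 1067.010; SSW = ΣΣ(x−x̄ᵢ)² = 388.133
MSB = 1067.010/2 = 533.5048; MSW = 388.133/18 = 21.5630
F = MSB/MSW = 24.7417
df = (2, 18)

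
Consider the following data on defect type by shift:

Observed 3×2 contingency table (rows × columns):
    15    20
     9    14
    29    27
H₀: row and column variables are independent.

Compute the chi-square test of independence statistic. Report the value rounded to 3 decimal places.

Row totals [35, 23, 56], col totals [53, 61], n=114
χ² = (15−16.27)²/16.27 + (20−18.73)²/18.73 + (9−10.69)²/10.69 + (14−12.31)²/12.31 + (29−26.04)²/26.04 + (27−29.96)²/29.96 = 1.3178
df = 2

test statistic = 1.318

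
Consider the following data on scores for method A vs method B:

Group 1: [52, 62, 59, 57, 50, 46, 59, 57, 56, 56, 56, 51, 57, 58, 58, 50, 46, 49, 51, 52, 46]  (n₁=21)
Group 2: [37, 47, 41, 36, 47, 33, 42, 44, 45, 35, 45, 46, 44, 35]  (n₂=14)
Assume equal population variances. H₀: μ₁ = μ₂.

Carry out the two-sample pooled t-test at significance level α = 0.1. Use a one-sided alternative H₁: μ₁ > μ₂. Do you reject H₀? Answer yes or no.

reject H₀: yes

x̄₁=53.714, s₁=4.787, n₁=21
x̄₂=41.214, s₂=4.995, n₂=14
s_p² = [20·4.787² + 13·4.995²]/33 = 23.7165
SE = √(s_p²·(1/21+1/14)) = 1.6803
t = (53.714−41.214)/1.6803 = 7.4392
df = 33
p-value (one-sided, H₁ greater) = 0.00000
At α=0.1: p < α → reject H₀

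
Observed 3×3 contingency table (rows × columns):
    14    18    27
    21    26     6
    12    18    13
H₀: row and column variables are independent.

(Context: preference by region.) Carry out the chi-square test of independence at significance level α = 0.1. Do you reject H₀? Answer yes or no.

Row totals [59, 53, 43], col totals [47, 62, 46], n=155
χ² = (14−17.89)²/17.89 + (18−23.60)²/23.60 + (27−17.51)²/17.51 + (21−16.07)²/16.07 + (26−21.20)²/21.20 + (6−15.73)²/15.73 + (12−13.04)²/13.04 + (18−17.20)²/17.20 + (13−12.76)²/12.76 = 16.0593
df = 4
p-value (upper-tail) = 0.00294
At α=0.1: p < α → reject H₀

reject H₀: yes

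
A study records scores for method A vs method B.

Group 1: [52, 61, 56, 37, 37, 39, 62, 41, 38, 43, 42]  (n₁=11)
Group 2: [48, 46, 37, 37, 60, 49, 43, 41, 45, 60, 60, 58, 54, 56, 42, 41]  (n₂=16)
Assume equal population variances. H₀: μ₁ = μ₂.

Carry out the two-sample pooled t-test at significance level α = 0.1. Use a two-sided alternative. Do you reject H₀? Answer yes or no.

x̄₁=46.182, s₁=9.704, n₁=11
x̄₂=48.562, s₂=8.334, n₂=16
s_p² = [10·9.704² + 15·8.334²]/25 = 79.3430
SE = √(s_p²·(1/11+1/16)) = 3.4888
t = (46.182−48.562)/3.4888 = -0.6824
df = 25
p-value (two-sided) = 0.50128
At α=0.1: p ≥ α → fail to reject H₀

reject H₀: no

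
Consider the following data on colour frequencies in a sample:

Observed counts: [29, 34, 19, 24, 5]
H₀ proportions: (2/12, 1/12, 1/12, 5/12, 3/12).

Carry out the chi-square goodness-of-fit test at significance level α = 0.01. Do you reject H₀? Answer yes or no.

reject H₀: yes

n = 111; E_i = n·p_i = [18.50, 9.25, 9.25, 46.25, 27.75]
χ² = (29−18.50)²/18.50 + (34−9.25)²/9.25 + (19−9.25)²/9.25 + (24−46.25)²/46.25 + (5−27.75)²/27.75 = 111.8144
df = 4
p-value (upper-tail) = 0.00000
At α=0.01: p < α → reject H₀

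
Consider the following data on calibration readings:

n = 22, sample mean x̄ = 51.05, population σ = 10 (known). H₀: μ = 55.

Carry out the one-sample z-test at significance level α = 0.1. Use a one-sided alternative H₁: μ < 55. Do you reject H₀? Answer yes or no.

SE = σ/√n = 10/√22 = 2.1320
z = (x̄−μ₀)/SE = (51.05−55)/2.1320 = -1.8527
p-value (one-sided, H₁ less) = 0.03196
At α=0.1: p < α → reject H₀

reject H₀: yes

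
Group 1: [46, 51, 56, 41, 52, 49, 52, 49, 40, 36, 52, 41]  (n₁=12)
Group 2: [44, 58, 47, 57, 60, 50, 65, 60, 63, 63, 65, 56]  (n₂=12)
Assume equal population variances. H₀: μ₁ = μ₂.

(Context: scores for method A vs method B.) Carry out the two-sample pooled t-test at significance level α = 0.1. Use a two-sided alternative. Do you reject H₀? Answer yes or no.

reject H₀: yes

x̄₁=47.083, s₁=6.201, n₁=12
x̄₂=57.333, s₂=6.985, n₂=12
s_p² = [11·6.201² + 11·6.985²]/22 = 43.6174
SE = √(s_p²·(1/12+1/12)) = 2.6962
t = (47.083−57.333)/2.6962 = -3.8016
df = 22
p-value (two-sided) = 0.00098
At α=0.1: p < α → reject H₀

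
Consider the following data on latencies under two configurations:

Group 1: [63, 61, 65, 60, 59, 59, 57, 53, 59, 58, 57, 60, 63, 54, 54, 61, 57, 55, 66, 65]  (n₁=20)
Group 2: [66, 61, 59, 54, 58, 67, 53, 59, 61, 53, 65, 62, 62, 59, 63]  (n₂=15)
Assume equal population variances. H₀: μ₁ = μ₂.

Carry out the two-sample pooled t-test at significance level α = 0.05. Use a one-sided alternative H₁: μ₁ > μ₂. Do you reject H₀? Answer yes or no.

x̄₁=59.300, s₁=3.813, n₁=20
x̄₂=60.133, s₂=4.389, n₂=15
s_p² = [19·3.813² + 14·4.389²]/33 = 16.5434
SE = √(s_p²·(1/20+1/15)) = 1.3893
t = (59.300−60.133)/1.3893 = -0.5998
df = 33
p-value (one-sided, H₁ greater) = 0.72364
At α=0.05: p ≥ α → fail to reject H₀

reject H₀: no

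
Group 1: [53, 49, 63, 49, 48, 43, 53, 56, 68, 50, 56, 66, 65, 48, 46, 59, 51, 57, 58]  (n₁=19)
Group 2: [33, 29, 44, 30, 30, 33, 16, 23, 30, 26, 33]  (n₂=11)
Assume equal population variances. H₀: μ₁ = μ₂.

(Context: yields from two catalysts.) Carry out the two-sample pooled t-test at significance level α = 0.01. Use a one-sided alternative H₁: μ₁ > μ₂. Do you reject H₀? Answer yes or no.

x̄₁=54.632, s₁=7.174, n₁=19
x̄₂=29.727, s₂=6.958, n₂=11
s_p² = [18·7.174² + 10·6.958²]/28 = 50.3787
SE = √(s_p²·(1/19+1/11)) = 2.6891
t = (54.632−29.727)/2.6891 = 9.2611
df = 28
p-value (one-sided, H₁ greater) = 0.00000
At α=0.01: p < α → reject H₀

reject H₀: yes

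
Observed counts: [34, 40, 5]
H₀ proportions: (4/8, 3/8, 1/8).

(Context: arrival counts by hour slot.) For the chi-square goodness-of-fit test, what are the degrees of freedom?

df = k − 1 = 3 − 1 = 2

degrees of freedom = 2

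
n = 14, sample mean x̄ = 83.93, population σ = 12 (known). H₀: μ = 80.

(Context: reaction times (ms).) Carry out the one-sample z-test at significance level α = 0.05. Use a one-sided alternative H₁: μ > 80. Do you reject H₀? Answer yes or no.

reject H₀: no

SE = σ/√n = 12/√14 = 3.2071
z = (x̄−μ₀)/SE = (83.93−80)/3.2071 = 1.2254
p-value (one-sided, H₁ greater) = 0.11021
At α=0.05: p ≥ α → fail to reject H₀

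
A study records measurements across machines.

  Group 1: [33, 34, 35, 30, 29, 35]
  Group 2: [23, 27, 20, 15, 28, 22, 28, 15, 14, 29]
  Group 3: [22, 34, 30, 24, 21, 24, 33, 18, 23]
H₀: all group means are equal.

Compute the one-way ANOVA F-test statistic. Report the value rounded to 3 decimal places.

Group means [32.67, 22.10, 25.44], grand mean 25.840
SSB = Σnᵢ(x̄ᵢ−x̄)² = 420.904; SSW = ΣΣ(x−x̄ᵢ)² = 594.456
MSB = 420.904/2 = 210.4522; MSW = 594.456/22 = 27.0207
F = MSB/MSW = 7.7886
df = (2, 22)

test statistic = 7.789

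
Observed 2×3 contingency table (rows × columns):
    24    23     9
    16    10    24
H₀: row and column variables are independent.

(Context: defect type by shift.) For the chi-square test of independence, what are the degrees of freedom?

degrees of freedom = 2

df = (r−1)(c−1) = (2−1)·(3−1) = 2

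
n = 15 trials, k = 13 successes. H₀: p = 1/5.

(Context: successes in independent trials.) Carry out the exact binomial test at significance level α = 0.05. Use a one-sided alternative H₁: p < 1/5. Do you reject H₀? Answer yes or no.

Exact binomial: n=15, k=13, p₀=1/5=0.2000
P(X≤13) from Σ C(n,i)·p₀^i·(1−p₀)^(n−i)
p-value (one-sided, H₁ less) = 1.00000
At α=0.05: p ≥ α → fail to reject H₀

reject H₀: no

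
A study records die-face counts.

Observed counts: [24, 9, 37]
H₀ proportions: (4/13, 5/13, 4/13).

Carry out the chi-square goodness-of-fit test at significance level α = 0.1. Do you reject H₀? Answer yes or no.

reject H₀: yes

n = 70; E_i = n·p_i = [21.54, 26.92, 21.54]
χ² = (24−21.54)²/21.54 + (9−26.92)²/26.92 + (37−21.54)²/21.54 = 23.3121
df = 2
p-value (upper-tail) = 0.00001
At α=0.1: p < α → reject H₀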